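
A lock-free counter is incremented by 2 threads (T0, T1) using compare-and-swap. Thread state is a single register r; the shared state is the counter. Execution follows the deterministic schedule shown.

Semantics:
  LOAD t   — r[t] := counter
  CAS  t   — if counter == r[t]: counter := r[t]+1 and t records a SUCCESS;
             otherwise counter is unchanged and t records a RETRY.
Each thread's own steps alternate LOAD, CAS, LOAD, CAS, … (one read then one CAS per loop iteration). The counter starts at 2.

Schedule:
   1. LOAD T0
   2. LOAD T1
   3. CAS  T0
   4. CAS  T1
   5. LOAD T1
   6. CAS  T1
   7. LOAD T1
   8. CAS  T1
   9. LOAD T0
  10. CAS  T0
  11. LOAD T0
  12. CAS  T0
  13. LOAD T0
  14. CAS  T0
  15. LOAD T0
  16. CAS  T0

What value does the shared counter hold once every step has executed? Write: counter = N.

   1) LOAD T0:  M=2  r_T0=2
   2) LOAD T1:  M=2  r_T1=2
   3) CAS  T0:  M=3  r_T0=2 ✓
   4) CAS  T1:  M=3  r_T1=2 ✗
   5) LOAD T1:  M=3  r_T1=3
   6) CAS  T1:  M=4  r_T1=3 ✓
   7) LOAD T1:  M=4  r_T1=4
   8) CAS  T1:  M=5  r_T1=4 ✓
   9) LOAD T0:  M=5  r_T0=5
  10) CAS  T0:  M=6  r_T0=5 ✓
  11) LOAD T0:  M=6  r_T0=6
  12) CAS  T0:  M=7  r_T0=6 ✓
  13) LOAD T0:  M=7  r_T0=7
  14) CAS  T0:  M=8  r_T0=7 ✓
  15) LOAD T0:  M=8  r_T0=8
  16) CAS  T0:  M=9  r_T0=8 ✓

counter = 9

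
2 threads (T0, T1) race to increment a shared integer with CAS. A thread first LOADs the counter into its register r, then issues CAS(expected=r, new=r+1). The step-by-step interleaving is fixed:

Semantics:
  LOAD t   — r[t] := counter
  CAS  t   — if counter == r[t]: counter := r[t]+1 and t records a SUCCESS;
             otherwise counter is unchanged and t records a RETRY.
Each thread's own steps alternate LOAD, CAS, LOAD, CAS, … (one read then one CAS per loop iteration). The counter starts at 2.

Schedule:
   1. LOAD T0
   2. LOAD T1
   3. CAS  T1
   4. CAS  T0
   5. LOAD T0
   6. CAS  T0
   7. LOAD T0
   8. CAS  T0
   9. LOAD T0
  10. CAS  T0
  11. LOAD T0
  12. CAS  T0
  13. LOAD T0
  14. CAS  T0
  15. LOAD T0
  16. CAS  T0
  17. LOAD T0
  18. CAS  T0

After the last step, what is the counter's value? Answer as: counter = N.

counter = 10

[1] T0.load  rd  (counter 2, T0.r 2)
[2] T1.load  rd  (counter 2, T1.r 2)
[3] T1.cas  hit  (counter 3, T1.r 2)
[4] T0.cas  miss  (counter 3, T0.r 2)
[5] T0.load  rd  (counter 3, T0.r 3)
[6] T0.cas  hit  (counter 4, T0.r 3)
[7] T0.load  rd  (counter 4, T0.r 4)
[8] T0.cas  hit  (counter 5, T0.r 4)
[9] T0.load  rd  (counter 5, T0.r 5)
[10] T0.cas  hit  (counter 6, T0.r 5)
[11] T0.load  rd  (counter 6, T0.r 6)
[12] T0.cas  hit  (counter 7, T0.r 6)
[13] T0.load  rd  (counter 7, T0.r 7)
[14] T0.cas  hit  (counter 8, T0.r 7)
[15] T0.load  rd  (counter 8, T0.r 8)
[16] T0.cas  hit  (counter 9, T0.r 8)
[17] T0.load  rd  (counter 9, T0.r 9)
[18] T0.cas  hit  (counter 10, T0.r 9)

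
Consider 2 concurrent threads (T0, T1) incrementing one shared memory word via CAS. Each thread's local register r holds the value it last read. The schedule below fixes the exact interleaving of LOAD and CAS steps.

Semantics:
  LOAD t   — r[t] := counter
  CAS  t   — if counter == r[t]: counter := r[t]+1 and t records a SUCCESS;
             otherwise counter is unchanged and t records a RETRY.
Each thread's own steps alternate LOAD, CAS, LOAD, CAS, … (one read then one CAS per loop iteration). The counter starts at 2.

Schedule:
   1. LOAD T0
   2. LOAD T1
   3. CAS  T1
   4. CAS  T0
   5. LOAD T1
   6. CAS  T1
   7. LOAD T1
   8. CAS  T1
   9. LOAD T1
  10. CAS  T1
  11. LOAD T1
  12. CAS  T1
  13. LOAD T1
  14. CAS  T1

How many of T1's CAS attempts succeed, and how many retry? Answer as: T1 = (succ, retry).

   1) LOAD T0:  M=2  r_T0=2
   2) LOAD T1:  M=2  r_T1=2
   3) CAS  T1:  M=3  r_T1=2 ✓
   4) CAS  T0:  M=3  r_T0=2 ✗
   5) LOAD T1:  M=3  r_T1=3
   6) CAS  T1:  M=4  r_T1=3 ✓
   7) LOAD T1:  M=4  r_T1=4
   8) CAS  T1:  M=5  r_T1=4 ✓
   9) LOAD T1:  M=5  r_T1=5
  10) CAS  T1:  M=6  r_T1=5 ✓
  11) LOAD T1:  M=6  r_T1=6
  12) CAS  T1:  M=7  r_T1=6 ✓
  13) LOAD T1:  M=7  r_T1=7
  14) CAS  T1:  M=8  r_T1=7 ✓

T1 = (6, 0)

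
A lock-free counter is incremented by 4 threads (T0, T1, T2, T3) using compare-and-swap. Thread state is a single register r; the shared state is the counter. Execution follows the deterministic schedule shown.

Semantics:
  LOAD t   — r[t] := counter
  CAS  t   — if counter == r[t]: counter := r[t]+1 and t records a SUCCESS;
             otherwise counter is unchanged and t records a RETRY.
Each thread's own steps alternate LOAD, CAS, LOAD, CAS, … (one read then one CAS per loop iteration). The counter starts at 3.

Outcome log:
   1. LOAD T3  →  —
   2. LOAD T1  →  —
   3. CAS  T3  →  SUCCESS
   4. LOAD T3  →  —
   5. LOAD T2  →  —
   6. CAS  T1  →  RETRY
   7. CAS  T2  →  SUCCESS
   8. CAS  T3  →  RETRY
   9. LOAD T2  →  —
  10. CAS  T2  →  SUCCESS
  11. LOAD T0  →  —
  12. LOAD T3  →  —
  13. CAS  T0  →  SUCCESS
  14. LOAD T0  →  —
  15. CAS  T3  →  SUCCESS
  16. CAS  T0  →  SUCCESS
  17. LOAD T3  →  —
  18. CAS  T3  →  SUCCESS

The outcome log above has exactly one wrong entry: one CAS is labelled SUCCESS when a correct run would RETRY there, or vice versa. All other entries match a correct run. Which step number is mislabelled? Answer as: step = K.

step = 15

Reference trace:
T3 LOAD — after: cnt=3, r=3 — load
T1 LOAD — after: cnt=3, r=3 — load
T3 CAS — after: cnt=4, r=3 — ok
T3 LOAD — after: cnt=4, r=4 — load
T2 LOAD — after: cnt=4, r=4 — load
T1 CAS — after: cnt=4, r=3 — retry
T2 CAS — after: cnt=5, r=4 — ok
T3 CAS — after: cnt=5, r=4 — retry
T2 LOAD — after: cnt=5, r=5 — load
T2 CAS — after: cnt=6, r=5 — ok
T0 LOAD — after: cnt=6, r=6 — load
T3 LOAD — after: cnt=6, r=6 — load
T0 CAS — after: cnt=7, r=6 — ok
T0 LOAD — after: cnt=7, r=7 — load
T3 CAS — after: cnt=7, r=6 — retry
T0 CAS — after: cnt=8, r=7 — ok
T3 LOAD — after: cnt=8, r=8 — load
T3 CAS — after: cnt=9, r=8 — ok
Log disagrees first at step 15.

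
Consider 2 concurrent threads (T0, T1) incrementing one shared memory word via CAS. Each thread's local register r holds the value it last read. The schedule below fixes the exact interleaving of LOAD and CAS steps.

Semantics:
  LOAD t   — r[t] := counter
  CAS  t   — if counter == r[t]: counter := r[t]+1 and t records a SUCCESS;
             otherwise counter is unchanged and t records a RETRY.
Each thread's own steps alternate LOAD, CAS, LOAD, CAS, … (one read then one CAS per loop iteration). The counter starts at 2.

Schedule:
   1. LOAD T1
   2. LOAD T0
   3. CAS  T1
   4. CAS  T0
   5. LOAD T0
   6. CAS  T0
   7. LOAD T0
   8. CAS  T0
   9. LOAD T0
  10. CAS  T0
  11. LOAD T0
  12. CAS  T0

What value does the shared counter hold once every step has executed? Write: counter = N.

counter = 7

T1 LOAD — after: cnt=2, r=2 — load
T0 LOAD — after: cnt=2, r=2 — load
T1 CAS — after: cnt=3, r=2 — ok
T0 CAS — after: cnt=3, r=2 — retry
T0 LOAD — after: cnt=3, r=3 — load
T0 CAS — after: cnt=4, r=3 — ok
T0 LOAD — after: cnt=4, r=4 — load
T0 CAS — after: cnt=5, r=4 — ok
T0 LOAD — after: cnt=5, r=5 — load
T0 CAS — after: cnt=6, r=5 — ok
T0 LOAD — after: cnt=6, r=6 — load
T0 CAS — after: cnt=7, r=6 — ok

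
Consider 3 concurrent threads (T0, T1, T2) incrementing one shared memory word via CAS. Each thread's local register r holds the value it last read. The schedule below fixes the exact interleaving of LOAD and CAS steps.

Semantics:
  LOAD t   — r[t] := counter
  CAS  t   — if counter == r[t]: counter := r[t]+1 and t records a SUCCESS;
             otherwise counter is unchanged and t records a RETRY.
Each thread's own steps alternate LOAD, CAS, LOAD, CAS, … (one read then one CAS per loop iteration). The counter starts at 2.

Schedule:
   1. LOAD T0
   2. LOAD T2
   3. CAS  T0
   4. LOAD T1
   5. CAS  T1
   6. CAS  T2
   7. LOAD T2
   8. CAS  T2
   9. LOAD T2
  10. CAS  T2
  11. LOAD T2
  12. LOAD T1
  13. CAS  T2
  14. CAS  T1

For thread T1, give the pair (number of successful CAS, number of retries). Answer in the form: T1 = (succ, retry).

   1) LOAD T0:  M=2  r_T0=2
   2) LOAD T2:  M=2  r_T2=2
   3) CAS  T0:  M=3  r_T0=2 ✓
   4) LOAD T1:  M=3  r_T1=3
   5) CAS  T1:  M=4  r_T1=3 ✓
   6) CAS  T2:  M=4  r_T2=2 ✗
   7) LOAD T2:  M=4  r_T2=4
   8) CAS  T2:  M=5  r_T2=4 ✓
   9) LOAD T2:  M=5  r_T2=5
  10) CAS  T2:  M=6  r_T2=5 ✓
  11) LOAD T2:  M=6  r_T2=6
  12) LOAD T1:  M=6  r_T1=6
  13) CAS  T2:  M=7  r_T2=6 ✓
  14) CAS  T1:  M=7  r_T1=6 ✗

T1 = (1, 1)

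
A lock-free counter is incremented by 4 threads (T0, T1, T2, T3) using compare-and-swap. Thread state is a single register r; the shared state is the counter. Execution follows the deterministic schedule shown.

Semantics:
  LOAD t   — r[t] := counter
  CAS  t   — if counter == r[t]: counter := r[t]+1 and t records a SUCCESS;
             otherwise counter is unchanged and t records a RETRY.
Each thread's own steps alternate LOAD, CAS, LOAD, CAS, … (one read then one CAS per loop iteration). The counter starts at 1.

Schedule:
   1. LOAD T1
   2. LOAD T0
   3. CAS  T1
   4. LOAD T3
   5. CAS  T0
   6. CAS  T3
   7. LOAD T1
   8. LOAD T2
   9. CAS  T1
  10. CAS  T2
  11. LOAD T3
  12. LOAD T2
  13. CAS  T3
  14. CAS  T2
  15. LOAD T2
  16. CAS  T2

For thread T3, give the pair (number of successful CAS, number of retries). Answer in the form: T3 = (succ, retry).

T1 LOAD — after: cnt=1, r=1 — load
T0 LOAD — after: cnt=1, r=1 — load
T1 CAS — after: cnt=2, r=1 — ok
T3 LOAD — after: cnt=2, r=2 — load
T0 CAS — after: cnt=2, r=1 — retry
T3 CAS — after: cnt=3, r=2 — ok
T1 LOAD — after: cnt=3, r=3 — load
T2 LOAD — after: cnt=3, r=3 — load
T1 CAS — after: cnt=4, r=3 — ok
T2 CAS — after: cnt=4, r=3 — retry
T3 LOAD — after: cnt=4, r=4 — load
T2 LOAD — after: cnt=4, r=4 — load
T3 CAS — after: cnt=5, r=4 — ok
T2 CAS — after: cnt=5, r=4 — retry
T2 LOAD — after: cnt=5, r=5 — load
T2 CAS — after: cnt=6, r=5 — ok

T3 = (2, 0)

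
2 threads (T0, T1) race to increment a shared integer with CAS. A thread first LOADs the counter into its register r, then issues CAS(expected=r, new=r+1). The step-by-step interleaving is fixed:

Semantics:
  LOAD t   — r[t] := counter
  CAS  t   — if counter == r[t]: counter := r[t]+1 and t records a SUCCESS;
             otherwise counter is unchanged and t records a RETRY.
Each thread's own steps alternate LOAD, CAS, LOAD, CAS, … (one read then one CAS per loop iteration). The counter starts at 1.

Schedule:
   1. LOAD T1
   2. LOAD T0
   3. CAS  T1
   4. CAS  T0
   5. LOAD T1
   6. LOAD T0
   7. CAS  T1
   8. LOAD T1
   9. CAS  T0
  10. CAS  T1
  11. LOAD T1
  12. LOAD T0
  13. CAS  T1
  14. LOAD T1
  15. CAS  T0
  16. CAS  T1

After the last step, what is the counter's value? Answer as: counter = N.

step 1: T1 LOAD ⇒ load; ctr=1 reg=1
step 2: T0 LOAD ⇒ load; ctr=1 reg=1
step 3: T1 CAS ⇒ ok; ctr=2 reg=1
step 4: T0 CAS ⇒ retry; ctr=2 reg=1
step 5: T1 LOAD ⇒ load; ctr=2 reg=2
step 6: T0 LOAD ⇒ load; ctr=2 reg=2
step 7: T1 CAS ⇒ ok; ctr=3 reg=2
step 8: T1 LOAD ⇒ load; ctr=3 reg=3
step 9: T0 CAS ⇒ retry; ctr=3 reg=2
step 10: T1 CAS ⇒ ok; ctr=4 reg=3
step 11: T1 LOAD ⇒ load; ctr=4 reg=4
step 12: T0 LOAD ⇒ load; ctr=4 reg=4
step 13: T1 CAS ⇒ ok; ctr=5 reg=4
step 14: T1 LOAD ⇒ load; ctr=5 reg=5
step 15: T0 CAS ⇒ retry; ctr=5 reg=4
step 16: T1 CAS ⇒ ok; ctr=6 reg=5

counter = 6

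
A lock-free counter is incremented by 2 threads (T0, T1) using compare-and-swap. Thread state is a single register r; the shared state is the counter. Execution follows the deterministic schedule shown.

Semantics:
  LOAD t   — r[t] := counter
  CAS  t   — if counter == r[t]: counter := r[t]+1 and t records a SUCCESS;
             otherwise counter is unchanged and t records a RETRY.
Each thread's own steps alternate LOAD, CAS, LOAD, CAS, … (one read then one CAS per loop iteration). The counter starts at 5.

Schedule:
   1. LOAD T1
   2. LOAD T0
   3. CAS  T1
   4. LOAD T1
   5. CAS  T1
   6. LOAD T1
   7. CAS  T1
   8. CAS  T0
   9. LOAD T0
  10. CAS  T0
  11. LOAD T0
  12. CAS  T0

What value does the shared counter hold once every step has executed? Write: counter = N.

counter = 10

T1 LOAD — after: cnt=5, r=5 — load
T0 LOAD — after: cnt=5, r=5 — load
T1 CAS — after: cnt=6, r=5 — ok
T1 LOAD — after: cnt=6, r=6 — load
T1 CAS — after: cnt=7, r=6 — ok
T1 LOAD — after: cnt=7, r=7 — load
T1 CAS — after: cnt=8, r=7 — ok
T0 CAS — after: cnt=8, r=5 — retry
T0 LOAD — after: cnt=8, r=8 — load
T0 CAS — after: cnt=9, r=8 — ok
T0 LOAD — after: cnt=9, r=9 — load
T0 CAS — after: cnt=10, r=9 — ok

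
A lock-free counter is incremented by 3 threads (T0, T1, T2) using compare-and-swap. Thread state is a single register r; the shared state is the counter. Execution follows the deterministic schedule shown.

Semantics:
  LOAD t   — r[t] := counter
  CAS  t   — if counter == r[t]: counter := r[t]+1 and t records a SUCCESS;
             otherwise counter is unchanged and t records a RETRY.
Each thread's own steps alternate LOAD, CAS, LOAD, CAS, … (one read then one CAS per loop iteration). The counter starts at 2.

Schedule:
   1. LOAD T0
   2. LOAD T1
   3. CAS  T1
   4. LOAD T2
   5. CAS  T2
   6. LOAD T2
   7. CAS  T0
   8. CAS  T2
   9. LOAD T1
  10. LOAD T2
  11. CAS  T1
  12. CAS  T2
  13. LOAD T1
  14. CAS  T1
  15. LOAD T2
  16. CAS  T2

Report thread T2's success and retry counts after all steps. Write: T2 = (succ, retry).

T2 = (3, 1)

#1 T0 reads 2
#2 T1 reads 2
#3 T1 CAS(2→3) writes; counter now 3
#4 T2 reads 3
#5 T2 CAS(3→4) writes; counter now 4
#6 T2 reads 4
#7 T0 CAS(2→3) fails; counter now 4
#8 T2 CAS(4→5) writes; counter now 5
#9 T1 reads 5
#10 T2 reads 5
#11 T1 CAS(5→6) writes; counter now 6
#12 T2 CAS(5→6) fails; counter now 6
#13 T1 reads 6
#14 T1 CAS(6→7) writes; counter now 7
#15 T2 reads 7
#16 T2 CAS(7→8) writes; counter now 8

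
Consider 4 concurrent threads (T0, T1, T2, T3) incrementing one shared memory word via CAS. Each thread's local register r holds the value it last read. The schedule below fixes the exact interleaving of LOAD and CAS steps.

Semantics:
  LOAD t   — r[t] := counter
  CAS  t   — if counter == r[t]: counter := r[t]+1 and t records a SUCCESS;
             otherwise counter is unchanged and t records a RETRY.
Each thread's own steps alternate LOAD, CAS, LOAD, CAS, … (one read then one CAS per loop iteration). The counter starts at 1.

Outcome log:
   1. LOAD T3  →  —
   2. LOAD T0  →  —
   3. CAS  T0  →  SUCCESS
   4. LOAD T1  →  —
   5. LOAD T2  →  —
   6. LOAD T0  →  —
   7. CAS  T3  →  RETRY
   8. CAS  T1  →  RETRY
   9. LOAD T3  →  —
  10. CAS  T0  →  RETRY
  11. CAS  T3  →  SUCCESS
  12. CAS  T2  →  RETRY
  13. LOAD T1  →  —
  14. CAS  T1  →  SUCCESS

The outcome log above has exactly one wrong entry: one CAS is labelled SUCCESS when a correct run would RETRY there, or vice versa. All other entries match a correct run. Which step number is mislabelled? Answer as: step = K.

step = 8

Reference trace:
#1 T3 reads 1
#2 T0 reads 1
#3 T0 CAS(1→2) writes; counter now 2
#4 T1 reads 2
#5 T2 reads 2
#6 T0 reads 2
#7 T3 CAS(1→2) fails; counter now 2
#8 T1 CAS(2→3) writes; counter now 3
#9 T3 reads 3
#10 T0 CAS(2→3) fails; counter now 3
#11 T3 CAS(3→4) writes; counter now 4
#12 T2 CAS(2→3) fails; counter now 4
#13 T1 reads 4
#14 T1 CAS(4→5) writes; counter now 5
Flip is step 8.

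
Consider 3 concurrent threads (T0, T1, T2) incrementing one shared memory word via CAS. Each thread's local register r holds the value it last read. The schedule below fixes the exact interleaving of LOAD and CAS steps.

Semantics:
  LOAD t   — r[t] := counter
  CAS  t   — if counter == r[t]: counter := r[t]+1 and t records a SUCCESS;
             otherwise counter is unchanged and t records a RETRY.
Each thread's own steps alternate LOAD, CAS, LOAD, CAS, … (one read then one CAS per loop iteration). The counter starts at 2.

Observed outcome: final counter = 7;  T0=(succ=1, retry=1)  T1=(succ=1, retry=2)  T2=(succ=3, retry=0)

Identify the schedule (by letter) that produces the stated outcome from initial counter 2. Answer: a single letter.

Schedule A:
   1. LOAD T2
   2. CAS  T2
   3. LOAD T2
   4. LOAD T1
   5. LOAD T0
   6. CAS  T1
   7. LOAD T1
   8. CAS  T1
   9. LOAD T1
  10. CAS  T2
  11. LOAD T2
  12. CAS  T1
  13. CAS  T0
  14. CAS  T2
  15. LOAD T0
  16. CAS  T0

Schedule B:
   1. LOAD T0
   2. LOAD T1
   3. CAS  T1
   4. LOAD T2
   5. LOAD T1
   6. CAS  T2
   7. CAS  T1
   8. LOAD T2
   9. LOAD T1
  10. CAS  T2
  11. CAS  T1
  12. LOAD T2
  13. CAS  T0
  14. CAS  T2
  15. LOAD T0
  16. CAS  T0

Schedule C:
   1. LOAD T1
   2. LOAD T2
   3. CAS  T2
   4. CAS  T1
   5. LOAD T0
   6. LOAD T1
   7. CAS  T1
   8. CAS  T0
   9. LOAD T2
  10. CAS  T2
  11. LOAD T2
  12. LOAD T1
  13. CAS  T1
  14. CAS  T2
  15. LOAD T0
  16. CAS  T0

B

Run B:
   1) LOAD T0:  M=2  r_T0=2
   2) LOAD T1:  M=2  r_T1=2
   3) CAS  T1:  M=3  r_T1=2 ✓
   4) LOAD T2:  M=3  r_T2=3
   5) LOAD T1:  M=3  r_T1=3
   6) CAS  T2:  M=4  r_T2=3 ✓
   7) CAS  T1:  M=4  r_T1=3 ✗
   8) LOAD T2:  M=4  r_T2=4
   9) LOAD T1:  M=4  r_T1=4
  10) CAS  T2:  M=5  r_T2=4 ✓
  11) CAS  T1:  M=5  r_T1=4 ✗
  12) LOAD T2:  M=5  r_T2=5
  13) CAS  T0:  M=5  r_T0=2 ✗
  14) CAS  T2:  M=6  r_T2=5 ✓
  15) LOAD T0:  M=6  r_T0=6
  16) CAS  T0:  M=7  r_T0=6 ✓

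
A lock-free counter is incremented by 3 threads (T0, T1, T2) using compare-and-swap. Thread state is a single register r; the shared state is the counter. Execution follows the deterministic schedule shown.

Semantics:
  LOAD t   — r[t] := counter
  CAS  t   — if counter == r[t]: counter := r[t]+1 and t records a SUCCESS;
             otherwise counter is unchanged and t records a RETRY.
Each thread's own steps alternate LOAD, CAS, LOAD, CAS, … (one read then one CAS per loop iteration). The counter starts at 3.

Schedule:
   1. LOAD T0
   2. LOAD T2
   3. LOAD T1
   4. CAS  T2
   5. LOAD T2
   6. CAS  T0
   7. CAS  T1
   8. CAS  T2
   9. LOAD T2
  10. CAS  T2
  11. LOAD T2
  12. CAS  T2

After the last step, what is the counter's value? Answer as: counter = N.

counter = 7

step 1: T0 LOAD ⇒ load; ctr=3 reg=3
step 2: T2 LOAD ⇒ load; ctr=3 reg=3
step 3: T1 LOAD ⇒ load; ctr=3 reg=3
step 4: T2 CAS ⇒ ok; ctr=4 reg=3
step 5: T2 LOAD ⇒ load; ctr=4 reg=4
step 6: T0 CAS ⇒ retry; ctr=4 reg=3
step 7: T1 CAS ⇒ retry; ctr=4 reg=3
step 8: T2 CAS ⇒ ok; ctr=5 reg=4
step 9: T2 LOAD ⇒ load; ctr=5 reg=5
step 10: T2 CAS ⇒ ok; ctr=6 reg=5
step 11: T2 LOAD ⇒ load; ctr=6 reg=6
step 12: T2 CAS ⇒ ok; ctr=7 reg=6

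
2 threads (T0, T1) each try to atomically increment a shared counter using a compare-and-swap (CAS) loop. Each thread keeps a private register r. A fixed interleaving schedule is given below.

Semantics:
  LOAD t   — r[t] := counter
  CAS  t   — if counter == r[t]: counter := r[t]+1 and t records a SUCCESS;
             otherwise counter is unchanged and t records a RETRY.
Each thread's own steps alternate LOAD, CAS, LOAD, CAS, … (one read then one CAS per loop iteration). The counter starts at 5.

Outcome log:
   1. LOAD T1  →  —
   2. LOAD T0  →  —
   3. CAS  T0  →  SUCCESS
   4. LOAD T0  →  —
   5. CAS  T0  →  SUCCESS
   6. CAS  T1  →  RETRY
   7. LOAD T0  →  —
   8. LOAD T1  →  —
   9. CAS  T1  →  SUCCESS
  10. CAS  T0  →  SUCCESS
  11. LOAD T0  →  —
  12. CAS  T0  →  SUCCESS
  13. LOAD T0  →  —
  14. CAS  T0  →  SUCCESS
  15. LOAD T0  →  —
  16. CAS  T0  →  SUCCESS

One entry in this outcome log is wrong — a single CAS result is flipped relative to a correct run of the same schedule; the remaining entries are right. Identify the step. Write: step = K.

step = 10

Reference trace:
   1) LOAD T1:  M=5  r_T1=5
   2) LOAD T0:  M=5  r_T0=5
   3) CAS  T0:  M=6  r_T0=5 ✓
   4) LOAD T0:  M=6  r_T0=6
   5) CAS  T0:  M=7  r_T0=6 ✓
   6) CAS  T1:  M=7  r_T1=5 ✗
   7) LOAD T0:  M=7  r_T0=7
   8) LOAD T1:  M=7  r_T1=7
   9) CAS  T1:  M=8  r_T1=7 ✓
  10) CAS  T0:  M=8  r_T0=7 ✗
  11) LOAD T0:  M=8  r_T0=8
  12) CAS  T0:  M=9  r_T0=8 ✓
  13) LOAD T0:  M=9  r_T0=9
  14) CAS  T0:  M=10  r_T0=9 ✓
  15) LOAD T0:  M=10  r_T0=10
  16) CAS  T0:  M=11  r_T0=10 ✓
Mismatch at 10.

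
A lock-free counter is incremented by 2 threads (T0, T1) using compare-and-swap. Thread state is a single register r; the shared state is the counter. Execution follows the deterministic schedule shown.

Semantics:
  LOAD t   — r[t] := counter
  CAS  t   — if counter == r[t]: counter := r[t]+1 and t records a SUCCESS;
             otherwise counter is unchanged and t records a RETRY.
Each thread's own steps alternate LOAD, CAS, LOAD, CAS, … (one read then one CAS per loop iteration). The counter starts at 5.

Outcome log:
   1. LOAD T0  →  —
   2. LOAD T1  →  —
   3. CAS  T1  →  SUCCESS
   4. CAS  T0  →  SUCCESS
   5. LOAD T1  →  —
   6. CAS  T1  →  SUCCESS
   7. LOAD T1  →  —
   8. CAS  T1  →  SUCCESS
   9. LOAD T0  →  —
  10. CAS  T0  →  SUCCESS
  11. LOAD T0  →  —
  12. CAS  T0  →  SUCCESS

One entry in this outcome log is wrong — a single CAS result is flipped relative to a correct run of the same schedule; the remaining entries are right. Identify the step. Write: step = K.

step = 4

Correct run:
   1) LOAD T0:  M=5  r_T0=5
   2) LOAD T1:  M=5  r_T1=5
   3) CAS  T1:  M=6  r_T1=5 ✓
   4) CAS  T0:  M=6  r_T0=5 ✗
   5) LOAD T1:  M=6  r_T1=6
   6) CAS  T1:  M=7  r_T1=6 ✓
   7) LOAD T1:  M=7  r_T1=7
   8) CAS  T1:  M=8  r_T1=7 ✓
   9) LOAD T0:  M=8  r_T0=8
  10) CAS  T0:  M=9  r_T0=8 ✓
  11) LOAD T0:  M=9  r_T0=9
  12) CAS  T0:  M=10  r_T0=9 ✓
Mismatch at 4.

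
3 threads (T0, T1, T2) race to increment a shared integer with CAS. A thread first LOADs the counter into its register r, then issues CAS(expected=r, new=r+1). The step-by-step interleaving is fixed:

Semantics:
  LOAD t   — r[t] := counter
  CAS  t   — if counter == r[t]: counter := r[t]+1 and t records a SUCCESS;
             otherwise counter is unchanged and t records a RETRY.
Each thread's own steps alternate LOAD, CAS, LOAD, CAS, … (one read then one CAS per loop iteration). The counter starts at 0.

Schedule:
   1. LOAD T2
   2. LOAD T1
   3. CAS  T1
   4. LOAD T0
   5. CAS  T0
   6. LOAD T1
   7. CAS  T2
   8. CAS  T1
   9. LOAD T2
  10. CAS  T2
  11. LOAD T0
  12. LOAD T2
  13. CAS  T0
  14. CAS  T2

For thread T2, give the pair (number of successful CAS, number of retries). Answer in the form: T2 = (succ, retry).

T2 = (1, 2)

1. LOAD T2 → mem=0 r[T2]=0 [LOAD]
2. LOAD T1 → mem=0 r[T1]=0 [LOAD]
3. CAS T1 → mem=1 r[T1]=0 [OK]
4. LOAD T0 → mem=1 r[T0]=1 [LOAD]
5. CAS T0 → mem=2 r[T0]=1 [OK]
6. LOAD T1 → mem=2 r[T1]=2 [LOAD]
7. CAS T2 → mem=2 r[T2]=0 [RETRY]
8. CAS T1 → mem=3 r[T1]=2 [OK]
9. LOAD T2 → mem=3 r[T2]=3 [LOAD]
10. CAS T2 → mem=4 r[T2]=3 [OK]
11. LOAD T0 → mem=4 r[T0]=4 [LOAD]
12. LOAD T2 → mem=4 r[T2]=4 [LOAD]
13. CAS T0 → mem=5 r[T0]=4 [OK]
14. CAS T2 → mem=5 r[T2]=4 [RETRY]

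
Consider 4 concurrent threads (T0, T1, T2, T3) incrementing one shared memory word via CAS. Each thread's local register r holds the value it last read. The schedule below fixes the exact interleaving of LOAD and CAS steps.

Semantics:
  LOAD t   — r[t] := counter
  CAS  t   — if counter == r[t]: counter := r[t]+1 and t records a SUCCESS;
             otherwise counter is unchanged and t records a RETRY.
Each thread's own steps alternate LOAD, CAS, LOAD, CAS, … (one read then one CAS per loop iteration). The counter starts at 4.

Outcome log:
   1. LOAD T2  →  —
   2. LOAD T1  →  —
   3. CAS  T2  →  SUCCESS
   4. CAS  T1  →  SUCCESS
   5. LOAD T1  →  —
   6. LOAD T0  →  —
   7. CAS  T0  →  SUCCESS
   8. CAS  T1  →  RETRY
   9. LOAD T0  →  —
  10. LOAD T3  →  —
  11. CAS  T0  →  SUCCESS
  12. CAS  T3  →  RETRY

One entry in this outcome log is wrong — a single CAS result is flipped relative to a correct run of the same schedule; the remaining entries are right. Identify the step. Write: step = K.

Re-executing:
step 1: T2 LOAD ⇒ load; ctr=4 reg=4
step 2: T1 LOAD ⇒ load; ctr=4 reg=4
step 3: T2 CAS ⇒ ok; ctr=5 reg=4
step 4: T1 CAS ⇒ retry; ctr=5 reg=4
step 5: T1 LOAD ⇒ load; ctr=5 reg=5
step 6: T0 LOAD ⇒ load; ctr=5 reg=5
step 7: T0 CAS ⇒ ok; ctr=6 reg=5
step 8: T1 CAS ⇒ retry; ctr=6 reg=5
step 9: T0 LOAD ⇒ load; ctr=6 reg=6
step 10: T3 LOAD ⇒ load; ctr=6 reg=6
step 11: T0 CAS ⇒ ok; ctr=7 reg=6
step 12: T3 CAS ⇒ retry; ctr=7 reg=6
Flip is step 4.

step = 4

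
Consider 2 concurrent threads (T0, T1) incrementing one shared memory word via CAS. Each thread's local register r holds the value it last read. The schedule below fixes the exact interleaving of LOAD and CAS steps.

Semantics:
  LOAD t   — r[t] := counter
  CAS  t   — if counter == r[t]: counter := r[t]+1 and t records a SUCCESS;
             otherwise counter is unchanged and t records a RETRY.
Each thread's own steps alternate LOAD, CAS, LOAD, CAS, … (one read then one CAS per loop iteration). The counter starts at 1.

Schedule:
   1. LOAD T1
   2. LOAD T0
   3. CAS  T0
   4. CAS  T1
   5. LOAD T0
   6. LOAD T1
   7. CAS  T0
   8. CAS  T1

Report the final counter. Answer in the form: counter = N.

counter = 3

1. LOAD T1 → mem=1 r[T1]=1 [LOAD]
2. LOAD T0 → mem=1 r[T0]=1 [LOAD]
3. CAS T0 → mem=2 r[T0]=1 [OK]
4. CAS T1 → mem=2 r[T1]=1 [RETRY]
5. LOAD T0 → mem=2 r[T0]=2 [LOAD]
6. LOAD T1 → mem=2 r[T1]=2 [LOAD]
7. CAS T0 → mem=3 r[T0]=2 [OK]
8. CAS T1 → mem=3 r[T1]=2 [RETRY]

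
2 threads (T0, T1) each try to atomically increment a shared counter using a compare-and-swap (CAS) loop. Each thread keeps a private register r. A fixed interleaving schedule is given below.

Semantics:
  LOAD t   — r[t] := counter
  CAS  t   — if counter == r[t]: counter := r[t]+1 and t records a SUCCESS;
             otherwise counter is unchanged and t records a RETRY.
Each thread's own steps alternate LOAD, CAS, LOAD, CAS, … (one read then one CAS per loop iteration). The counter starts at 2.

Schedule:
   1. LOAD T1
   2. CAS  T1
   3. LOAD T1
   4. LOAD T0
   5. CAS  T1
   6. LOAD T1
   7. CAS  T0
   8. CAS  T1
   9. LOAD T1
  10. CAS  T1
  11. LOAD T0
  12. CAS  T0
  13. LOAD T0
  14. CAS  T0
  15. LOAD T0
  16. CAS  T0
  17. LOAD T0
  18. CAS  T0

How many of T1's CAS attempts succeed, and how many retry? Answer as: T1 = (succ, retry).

1. LOAD T1 → mem=2 r[T1]=2 [LOAD]
2. CAS T1 → mem=3 r[T1]=2 [OK]
3. LOAD T1 → mem=3 r[T1]=3 [LOAD]
4. LOAD T0 → mem=3 r[T0]=3 [LOAD]
5. CAS T1 → mem=4 r[T1]=3 [OK]
6. LOAD T1 → mem=4 r[T1]=4 [LOAD]
7. CAS T0 → mem=4 r[T0]=3 [RETRY]
8. CAS T1 → mem=5 r[T1]=4 [OK]
9. LOAD T1 → mem=5 r[T1]=5 [LOAD]
10. CAS T1 → mem=6 r[T1]=5 [OK]
11. LOAD T0 → mem=6 r[T0]=6 [LOAD]
12. CAS T0 → mem=7 r[T0]=6 [OK]
13. LOAD T0 → mem=7 r[T0]=7 [LOAD]
14. CAS T0 → mem=8 r[T0]=7 [OK]
15. LOAD T0 → mem=8 r[T0]=8 [LOAD]
16. CAS T0 → mem=9 r[T0]=8 [OK]
17. LOAD T0 → mem=9 r[T0]=9 [LOAD]
18. CAS T0 → mem=10 r[T0]=9 [OK]

T1 = (4, 0)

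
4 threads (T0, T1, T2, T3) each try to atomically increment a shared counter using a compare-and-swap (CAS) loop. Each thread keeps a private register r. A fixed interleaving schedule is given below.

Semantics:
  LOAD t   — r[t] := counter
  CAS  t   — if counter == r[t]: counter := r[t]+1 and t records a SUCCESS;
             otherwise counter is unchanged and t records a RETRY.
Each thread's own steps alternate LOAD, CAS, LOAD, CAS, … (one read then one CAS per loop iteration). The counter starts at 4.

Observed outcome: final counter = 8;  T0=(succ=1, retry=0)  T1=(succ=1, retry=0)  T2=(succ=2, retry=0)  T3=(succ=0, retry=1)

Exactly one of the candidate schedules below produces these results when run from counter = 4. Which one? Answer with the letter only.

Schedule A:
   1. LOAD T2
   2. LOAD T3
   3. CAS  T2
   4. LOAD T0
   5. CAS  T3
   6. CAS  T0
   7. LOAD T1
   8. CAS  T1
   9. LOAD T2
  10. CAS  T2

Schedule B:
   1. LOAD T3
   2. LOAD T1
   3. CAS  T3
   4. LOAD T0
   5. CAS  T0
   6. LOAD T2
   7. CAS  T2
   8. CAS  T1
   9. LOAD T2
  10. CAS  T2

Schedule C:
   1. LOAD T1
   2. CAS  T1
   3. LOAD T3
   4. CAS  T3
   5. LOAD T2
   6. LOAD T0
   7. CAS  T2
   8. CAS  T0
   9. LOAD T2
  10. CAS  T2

A

Simulating candidate A:
T2 LOAD — after: cnt=4, r=4 — load
T3 LOAD — after: cnt=4, r=4 — load
T2 CAS — after: cnt=5, r=4 — ok
T0 LOAD — after: cnt=5, r=5 — load
T3 CAS — after: cnt=5, r=4 — retry
T0 CAS — after: cnt=6, r=5 — ok
T1 LOAD — after: cnt=6, r=6 — load
T1 CAS — after: cnt=7, r=6 — ok
T2 LOAD — after: cnt=7, r=7 — load
T2 CAS — after: cnt=8, r=7 — ok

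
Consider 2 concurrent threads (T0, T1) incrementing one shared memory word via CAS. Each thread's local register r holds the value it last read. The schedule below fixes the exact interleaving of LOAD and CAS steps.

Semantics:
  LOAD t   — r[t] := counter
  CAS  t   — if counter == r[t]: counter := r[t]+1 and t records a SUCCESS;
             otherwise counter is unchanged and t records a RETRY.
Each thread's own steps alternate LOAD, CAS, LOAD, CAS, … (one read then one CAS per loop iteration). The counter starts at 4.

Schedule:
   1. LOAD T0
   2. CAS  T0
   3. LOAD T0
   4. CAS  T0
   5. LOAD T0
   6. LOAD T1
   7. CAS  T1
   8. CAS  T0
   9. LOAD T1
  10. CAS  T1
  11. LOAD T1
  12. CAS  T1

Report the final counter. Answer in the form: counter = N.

#1 T0 reads 4
#2 T0 CAS(4→5) writes; counter now 5
#3 T0 reads 5
#4 T0 CAS(5→6) writes; counter now 6
#5 T0 reads 6
#6 T1 reads 6
#7 T1 CAS(6→7) writes; counter now 7
#8 T0 CAS(6→7) fails; counter now 7
#9 T1 reads 7
#10 T1 CAS(7→8) writes; counter now 8
#11 T1 reads 8
#12 T1 CAS(8→9) writes; counter now 9

counter = 9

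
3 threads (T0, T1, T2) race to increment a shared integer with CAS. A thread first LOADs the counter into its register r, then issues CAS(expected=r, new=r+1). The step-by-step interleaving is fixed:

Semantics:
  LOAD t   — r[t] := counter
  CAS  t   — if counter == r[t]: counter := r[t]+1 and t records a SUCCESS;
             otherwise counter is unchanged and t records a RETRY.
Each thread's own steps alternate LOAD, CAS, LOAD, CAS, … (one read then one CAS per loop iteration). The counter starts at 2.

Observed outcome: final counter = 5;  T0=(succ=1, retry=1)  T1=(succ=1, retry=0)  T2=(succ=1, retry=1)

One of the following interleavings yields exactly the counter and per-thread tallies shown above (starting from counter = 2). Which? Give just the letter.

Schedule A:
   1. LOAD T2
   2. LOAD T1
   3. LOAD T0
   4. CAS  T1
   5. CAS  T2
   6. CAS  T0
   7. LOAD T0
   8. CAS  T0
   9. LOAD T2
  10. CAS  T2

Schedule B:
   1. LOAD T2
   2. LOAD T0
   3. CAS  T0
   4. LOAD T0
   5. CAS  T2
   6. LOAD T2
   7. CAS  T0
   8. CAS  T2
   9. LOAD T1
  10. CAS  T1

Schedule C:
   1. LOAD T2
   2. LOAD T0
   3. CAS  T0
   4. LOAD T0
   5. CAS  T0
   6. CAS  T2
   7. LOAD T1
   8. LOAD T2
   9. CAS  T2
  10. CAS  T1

Tracing schedule A:
#1 T2 reads 2
#2 T1 reads 2
#3 T0 reads 2
#4 T1 CAS(2→3) writes; counter now 3
#5 T2 CAS(2→3) fails; counter now 3
#6 T0 CAS(2→3) fails; counter now 3
#7 T0 reads 3
#8 T0 CAS(3→4) writes; counter now 4
#9 T2 reads 4
#10 T2 CAS(4→5) writes; counter now 5

A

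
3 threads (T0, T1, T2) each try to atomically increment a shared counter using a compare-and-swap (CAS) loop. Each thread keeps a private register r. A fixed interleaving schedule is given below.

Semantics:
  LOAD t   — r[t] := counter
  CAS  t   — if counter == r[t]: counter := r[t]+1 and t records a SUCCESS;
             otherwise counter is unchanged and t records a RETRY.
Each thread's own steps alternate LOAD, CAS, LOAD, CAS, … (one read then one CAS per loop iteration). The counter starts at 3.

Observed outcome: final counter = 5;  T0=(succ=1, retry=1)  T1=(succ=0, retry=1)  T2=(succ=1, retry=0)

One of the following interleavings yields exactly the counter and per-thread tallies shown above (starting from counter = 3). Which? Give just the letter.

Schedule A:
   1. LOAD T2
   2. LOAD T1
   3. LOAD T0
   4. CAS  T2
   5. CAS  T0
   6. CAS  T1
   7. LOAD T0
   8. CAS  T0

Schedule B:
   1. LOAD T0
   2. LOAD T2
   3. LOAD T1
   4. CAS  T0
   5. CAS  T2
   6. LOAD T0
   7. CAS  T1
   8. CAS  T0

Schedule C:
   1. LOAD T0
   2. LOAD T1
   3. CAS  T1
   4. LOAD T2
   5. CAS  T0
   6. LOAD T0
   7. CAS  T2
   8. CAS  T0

A

Run A:
1. LOAD T2 → mem=3 r[T2]=3 [LOAD]
2. LOAD T1 → mem=3 r[T1]=3 [LOAD]
3. LOAD T0 → mem=3 r[T0]=3 [LOAD]
4. CAS T2 → mem=4 r[T2]=3 [OK]
5. CAS T0 → mem=4 r[T0]=3 [RETRY]
6. CAS T1 → mem=4 r[T1]=3 [RETRY]
7. LOAD T0 → mem=4 r[T0]=4 [LOAD]
8. CAS T0 → mem=5 r[T0]=4 [OK]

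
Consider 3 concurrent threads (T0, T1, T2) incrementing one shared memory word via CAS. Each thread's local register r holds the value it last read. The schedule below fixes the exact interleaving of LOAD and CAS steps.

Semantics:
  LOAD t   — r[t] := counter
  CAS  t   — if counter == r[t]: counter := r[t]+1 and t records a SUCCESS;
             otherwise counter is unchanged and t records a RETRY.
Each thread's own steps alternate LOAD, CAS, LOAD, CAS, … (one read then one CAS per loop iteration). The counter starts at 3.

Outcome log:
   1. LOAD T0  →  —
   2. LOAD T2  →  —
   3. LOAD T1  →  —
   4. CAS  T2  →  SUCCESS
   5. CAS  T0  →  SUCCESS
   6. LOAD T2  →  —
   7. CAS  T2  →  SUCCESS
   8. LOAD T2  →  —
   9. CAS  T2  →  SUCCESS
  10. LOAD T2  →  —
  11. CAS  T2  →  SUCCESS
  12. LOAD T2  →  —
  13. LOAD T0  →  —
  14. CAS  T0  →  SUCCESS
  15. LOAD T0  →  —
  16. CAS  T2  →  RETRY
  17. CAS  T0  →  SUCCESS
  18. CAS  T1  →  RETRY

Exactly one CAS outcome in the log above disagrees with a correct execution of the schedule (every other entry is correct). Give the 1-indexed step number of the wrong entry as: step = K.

step = 5

Re-executing:
T0 LOAD — after: cnt=3, r=3 — load
T2 LOAD — after: cnt=3, r=3 — load
T1 LOAD — after: cnt=3, r=3 — load
T2 CAS — after: cnt=4, r=3 — ok
T0 CAS — after: cnt=4, r=3 — retry
T2 LOAD — after: cnt=4, r=4 — load
T2 CAS — after: cnt=5, r=4 — ok
T2 LOAD — after: cnt=5, r=5 — load
T2 CAS — after: cnt=6, r=5 — ok
T2 LOAD — after: cnt=6, r=6 — load
T2 CAS — after: cnt=7, r=6 — ok
T2 LOAD — after: cnt=7, r=7 — load
T0 LOAD — after: cnt=7, r=7 — load
T0 CAS — after: cnt=8, r=7 — ok
T0 LOAD — after: cnt=8, r=8 — load
T2 CAS — after: cnt=8, r=7 — retry
T0 CAS — after: cnt=9, r=8 — ok
T1 CAS — after: cnt=9, r=3 — retry
Flip is step 5.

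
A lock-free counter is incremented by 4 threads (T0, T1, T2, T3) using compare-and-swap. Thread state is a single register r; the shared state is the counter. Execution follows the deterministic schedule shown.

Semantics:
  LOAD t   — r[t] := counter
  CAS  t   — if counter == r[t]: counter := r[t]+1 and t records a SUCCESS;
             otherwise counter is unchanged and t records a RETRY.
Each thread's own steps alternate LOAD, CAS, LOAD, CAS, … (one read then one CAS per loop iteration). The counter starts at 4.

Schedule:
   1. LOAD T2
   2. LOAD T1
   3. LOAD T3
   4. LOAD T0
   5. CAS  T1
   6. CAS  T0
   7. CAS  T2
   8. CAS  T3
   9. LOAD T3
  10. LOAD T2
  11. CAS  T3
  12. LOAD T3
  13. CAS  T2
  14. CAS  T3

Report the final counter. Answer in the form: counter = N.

counter = 7

T2 LOAD — after: cnt=4, r=4 — load
T1 LOAD — after: cnt=4, r=4 — load
T3 LOAD — after: cnt=4, r=4 — load
T0 LOAD — after: cnt=4, r=4 — load
T1 CAS — after: cnt=5, r=4 — ok
T0 CAS — after: cnt=5, r=4 — retry
T2 CAS — after: cnt=5, r=4 — retry
T3 CAS — after: cnt=5, r=4 — retry
T3 LOAD — after: cnt=5, r=5 — load
T2 LOAD — after: cnt=5, r=5 — load
T3 CAS — after: cnt=6, r=5 — ok
T3 LOAD — after: cnt=6, r=6 — load
T2 CAS — after: cnt=6, r=5 — retry
T3 CAS — after: cnt=7, r=6 — ok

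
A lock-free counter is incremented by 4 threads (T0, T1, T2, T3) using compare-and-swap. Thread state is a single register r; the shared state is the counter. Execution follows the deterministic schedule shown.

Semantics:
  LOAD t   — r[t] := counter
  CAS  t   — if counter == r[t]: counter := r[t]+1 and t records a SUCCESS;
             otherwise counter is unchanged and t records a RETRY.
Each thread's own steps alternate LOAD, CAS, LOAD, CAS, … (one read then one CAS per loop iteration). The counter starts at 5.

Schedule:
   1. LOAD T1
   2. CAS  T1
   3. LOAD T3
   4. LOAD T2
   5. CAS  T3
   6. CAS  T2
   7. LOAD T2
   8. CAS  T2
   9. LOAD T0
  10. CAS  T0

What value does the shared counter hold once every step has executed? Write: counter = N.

counter = 9

[1] T1.load  rd  (counter 5, T1.r 5)
[2] T1.cas  hit  (counter 6, T1.r 5)
[3] T3.load  rd  (counter 6, T3.r 6)
[4] T2.load  rd  (counter 6, T2.r 6)
[5] T3.cas  hit  (counter 7, T3.r 6)
[6] T2.cas  miss  (counter 7, T2.r 6)
[7] T2.load  rd  (counter 7, T2.r 7)
[8] T2.cas  hit  (counter 8, T2.r 7)
[9] T0.load  rd  (counter 8, T0.r 8)
[10] T0.cas  hit  (counter 9, T0.r 8)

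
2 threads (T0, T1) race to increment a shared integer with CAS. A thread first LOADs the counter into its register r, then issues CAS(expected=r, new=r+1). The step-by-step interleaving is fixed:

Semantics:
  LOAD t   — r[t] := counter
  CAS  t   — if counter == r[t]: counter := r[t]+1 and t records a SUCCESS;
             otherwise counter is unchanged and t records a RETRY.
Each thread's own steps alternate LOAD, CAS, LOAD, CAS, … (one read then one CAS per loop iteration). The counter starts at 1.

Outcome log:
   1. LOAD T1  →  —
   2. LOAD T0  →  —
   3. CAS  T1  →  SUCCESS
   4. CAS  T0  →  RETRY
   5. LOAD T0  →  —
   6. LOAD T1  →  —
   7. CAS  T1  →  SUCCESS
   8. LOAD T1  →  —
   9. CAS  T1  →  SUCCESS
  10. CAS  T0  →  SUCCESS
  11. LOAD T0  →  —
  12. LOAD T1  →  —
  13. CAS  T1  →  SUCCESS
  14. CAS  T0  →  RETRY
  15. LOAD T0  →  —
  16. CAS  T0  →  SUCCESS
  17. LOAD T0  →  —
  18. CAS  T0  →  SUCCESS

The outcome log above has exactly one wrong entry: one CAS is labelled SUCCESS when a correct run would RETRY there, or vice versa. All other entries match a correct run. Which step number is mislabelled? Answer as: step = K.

Re-executing:
1. LOAD T1 → mem=1 r[T1]=1 [LOAD]
2. LOAD T0 → mem=1 r[T0]=1 [LOAD]
3. CAS T1 → mem=2 r[T1]=1 [OK]
4. CAS T0 → mem=2 r[T0]=1 [RETRY]
5. LOAD T0 → mem=2 r[T0]=2 [LOAD]
6. LOAD T1 → mem=2 r[T1]=2 [LOAD]
7. CAS T1 → mem=3 r[T1]=2 [OK]
8. LOAD T1 → mem=3 r[T1]=3 [LOAD]
9. CAS T1 → mem=4 r[T1]=3 [OK]
10. CAS T0 → mem=4 r[T0]=2 [RETRY]
11. LOAD T0 → mem=4 r[T0]=4 [LOAD]
12. LOAD T1 → mem=4 r[T1]=4 [LOAD]
13. CAS T1 → mem=5 r[T1]=4 [OK]
14. CAS T0 → mem=5 r[T0]=4 [RETRY]
15. LOAD T0 → mem=5 r[T0]=5 [LOAD]
16. CAS T0 → mem=6 r[T0]=5 [OK]
17. LOAD T0 → mem=6 r[T0]=6 [LOAD]
18. CAS T0 → mem=7 r[T0]=6 [OK]
Flip is step 10.

step = 10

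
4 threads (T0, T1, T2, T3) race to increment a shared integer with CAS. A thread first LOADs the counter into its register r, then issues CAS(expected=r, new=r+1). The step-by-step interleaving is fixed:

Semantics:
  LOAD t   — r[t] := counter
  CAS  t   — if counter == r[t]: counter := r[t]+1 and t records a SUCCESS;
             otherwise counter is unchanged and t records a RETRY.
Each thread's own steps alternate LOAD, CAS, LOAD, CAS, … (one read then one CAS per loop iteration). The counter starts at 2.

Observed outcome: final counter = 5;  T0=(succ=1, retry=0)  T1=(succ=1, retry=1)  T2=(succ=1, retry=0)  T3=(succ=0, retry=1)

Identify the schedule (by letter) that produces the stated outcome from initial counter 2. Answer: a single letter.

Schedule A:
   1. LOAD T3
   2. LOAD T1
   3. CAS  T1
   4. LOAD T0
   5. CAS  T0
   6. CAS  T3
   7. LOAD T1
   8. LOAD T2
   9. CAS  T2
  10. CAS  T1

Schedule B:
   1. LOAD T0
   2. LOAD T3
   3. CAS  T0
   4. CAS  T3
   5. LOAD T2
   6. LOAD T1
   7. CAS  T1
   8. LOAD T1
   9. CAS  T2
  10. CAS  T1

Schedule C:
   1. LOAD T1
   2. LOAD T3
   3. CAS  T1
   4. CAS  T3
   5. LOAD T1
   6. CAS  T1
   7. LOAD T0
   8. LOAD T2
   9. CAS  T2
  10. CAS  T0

Run A:
   1) LOAD T3:  M=2  r_T3=2
   2) LOAD T1:  M=2  r_T1=2
   3) CAS  T1:  M=3  r_T1=2 ✓
   4) LOAD T0:  M=3  r_T0=3
   5) CAS  T0:  M=4  r_T0=3 ✓
   6) CAS  T3:  M=4  r_T3=2 ✗
   7) LOAD T1:  M=4  r_T1=4
   8) LOAD T2:  M=4  r_T2=4
   9) CAS  T2:  M=5  r_T2=4 ✓
  10) CAS  T1:  M=5  r_T1=4 ✗

A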